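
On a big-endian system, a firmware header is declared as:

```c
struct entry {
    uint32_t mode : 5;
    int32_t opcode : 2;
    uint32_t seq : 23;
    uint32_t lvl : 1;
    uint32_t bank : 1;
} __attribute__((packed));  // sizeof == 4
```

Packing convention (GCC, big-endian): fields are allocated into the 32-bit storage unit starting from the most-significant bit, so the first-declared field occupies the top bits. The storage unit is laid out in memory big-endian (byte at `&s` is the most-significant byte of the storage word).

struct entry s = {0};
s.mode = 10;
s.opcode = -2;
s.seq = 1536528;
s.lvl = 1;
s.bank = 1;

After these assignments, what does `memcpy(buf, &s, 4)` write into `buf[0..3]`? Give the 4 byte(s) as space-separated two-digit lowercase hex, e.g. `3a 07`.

54 5d c8 43

mode (5b) val=10 bits=0xa at bit 27: 0x50000000
opcode (2b) val=-2 bits=0x2 at bit 25: 0x54000000
seq (23b) val=1536528 bits=0x177210 at bit 2: 0x545dc840
lvl (1b) val=1 bits=0x1 at bit 1: 0x545dc842
bank (1b) val=1 bits=0x1 at bit 0: 0x545dc843
word = 0x545dc843 → big-endian bytes:
  [0]=0x54  [1]=0x5d  [2]=0xc8  [3]=0x43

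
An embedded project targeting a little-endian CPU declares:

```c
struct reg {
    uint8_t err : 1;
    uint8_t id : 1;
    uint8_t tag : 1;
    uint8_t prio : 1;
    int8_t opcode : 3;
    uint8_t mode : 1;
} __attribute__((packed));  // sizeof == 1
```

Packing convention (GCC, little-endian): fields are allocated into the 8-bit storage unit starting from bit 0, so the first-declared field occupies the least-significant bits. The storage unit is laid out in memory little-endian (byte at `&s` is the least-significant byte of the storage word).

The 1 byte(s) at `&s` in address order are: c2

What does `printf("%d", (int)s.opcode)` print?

-4

[0]=0xc2 (little-endian) → word 0xc2
err:1 @ bit 0 → (0xc2>>0)&0x1 = 0x0
id:1 @ bit 1 → (0xc2>>1)&0x1 = 0x1
tag:1 @ bit 2 → (0xc2>>2)&0x1 = 0x0
prio:1 @ bit 3 → (0xc2>>3)&0x1 = 0x0
opcode:3 @ bit 4 → (0xc2>>4)&0x7 = 0x4  ←
mode:1 @ bit 7 → (0xc2>>7)&0x1 = 0x1
opcode signed 3b, MSB=1: 4 - 8 = -4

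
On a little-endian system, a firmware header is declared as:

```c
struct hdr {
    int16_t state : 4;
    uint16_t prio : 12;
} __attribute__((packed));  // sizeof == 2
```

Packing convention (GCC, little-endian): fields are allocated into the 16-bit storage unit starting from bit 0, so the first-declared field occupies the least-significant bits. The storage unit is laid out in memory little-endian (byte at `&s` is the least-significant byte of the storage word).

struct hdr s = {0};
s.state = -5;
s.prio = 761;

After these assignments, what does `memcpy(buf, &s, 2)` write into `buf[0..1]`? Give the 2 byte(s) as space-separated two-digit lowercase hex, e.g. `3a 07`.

9b 2f

state (4b) val=-5 bits=0xb at bit 0: 0x000b
prio (12b) val=761 bits=0x2f9 at bit 4: 0x2f9b
word = 0x2f9b → little-endian bytes:
  [0]=0x9b  [1]=0x2f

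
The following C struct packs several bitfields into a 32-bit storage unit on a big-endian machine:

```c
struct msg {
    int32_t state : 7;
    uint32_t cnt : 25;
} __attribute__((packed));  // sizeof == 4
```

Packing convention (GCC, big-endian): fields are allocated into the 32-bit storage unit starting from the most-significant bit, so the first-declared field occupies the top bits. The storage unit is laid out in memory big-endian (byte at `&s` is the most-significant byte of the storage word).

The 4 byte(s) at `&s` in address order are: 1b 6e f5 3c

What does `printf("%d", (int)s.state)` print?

[0]=0x1b [1]=0x6e [2]=0xf5 [3]=0x3c (big-endian) → word 0x1b6ef53c
state [25+:7] = (word>>25) & 0x7f = 13  ←
cnt [0+:25] = (word>>0) & 0x1ffffff = 24048956
state signed 7b, MSB=0: value = 13

13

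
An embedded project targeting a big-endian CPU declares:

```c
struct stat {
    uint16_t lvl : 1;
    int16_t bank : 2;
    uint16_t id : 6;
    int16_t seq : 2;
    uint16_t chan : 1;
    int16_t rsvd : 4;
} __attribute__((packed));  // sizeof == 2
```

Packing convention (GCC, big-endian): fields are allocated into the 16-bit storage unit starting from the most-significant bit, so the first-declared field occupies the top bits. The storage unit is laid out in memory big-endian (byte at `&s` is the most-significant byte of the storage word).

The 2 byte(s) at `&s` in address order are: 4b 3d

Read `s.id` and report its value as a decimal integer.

[0]=0x4b [1]=0x3d (big-endian) → word 0x4b3d
lvl:1 @ bit 15 → (0x4b3d>>15)&0x1 = 0x0
bank:2 @ bit 13 → (0x4b3d>>13)&0x3 = 0x2
id:6 @ bit 7 → (0x4b3d>>7)&0x3f = 0x16  ←
seq:2 @ bit 5 → (0x4b3d>>5)&0x3 = 0x1
chan:1 @ bit 4 → (0x4b3d>>4)&0x1 = 0x1
rsvd:4 @ bit 0 → (0x4b3d>>0)&0xf = 0xd

22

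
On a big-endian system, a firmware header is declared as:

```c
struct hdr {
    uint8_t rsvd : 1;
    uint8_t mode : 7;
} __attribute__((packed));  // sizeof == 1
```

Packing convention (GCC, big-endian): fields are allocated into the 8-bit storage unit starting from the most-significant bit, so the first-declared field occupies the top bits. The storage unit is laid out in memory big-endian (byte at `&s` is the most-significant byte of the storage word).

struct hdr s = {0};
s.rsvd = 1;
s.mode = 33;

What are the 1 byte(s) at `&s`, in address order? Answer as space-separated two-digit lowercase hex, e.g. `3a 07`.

a1

rsvd:1 = 1 → 0x1 << 7 → word 0x80
mode:7 = 33 → 0x21 << 0 → word 0xa1
word = 0xa1 → big-endian bytes:
  [0]=0xa1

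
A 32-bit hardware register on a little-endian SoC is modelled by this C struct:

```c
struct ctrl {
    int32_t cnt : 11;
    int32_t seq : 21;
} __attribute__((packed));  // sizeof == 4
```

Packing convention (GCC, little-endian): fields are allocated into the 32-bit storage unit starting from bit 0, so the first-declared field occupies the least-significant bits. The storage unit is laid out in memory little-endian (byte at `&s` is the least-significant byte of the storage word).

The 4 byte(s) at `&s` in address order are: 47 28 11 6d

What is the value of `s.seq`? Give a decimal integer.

893477

[0]=0x47 [1]=0x28 [2]=0x11 [3]=0x6d (little-endian) → word 0x6d112847
cnt:11 @ bit 0 → (0x6d112847>>0)&0x7ff = 0x47
seq:21 @ bit 11 → (0x6d112847>>11)&0x1fffff = 0xda225  ←
seq signed 21b, MSB=0: value = 893477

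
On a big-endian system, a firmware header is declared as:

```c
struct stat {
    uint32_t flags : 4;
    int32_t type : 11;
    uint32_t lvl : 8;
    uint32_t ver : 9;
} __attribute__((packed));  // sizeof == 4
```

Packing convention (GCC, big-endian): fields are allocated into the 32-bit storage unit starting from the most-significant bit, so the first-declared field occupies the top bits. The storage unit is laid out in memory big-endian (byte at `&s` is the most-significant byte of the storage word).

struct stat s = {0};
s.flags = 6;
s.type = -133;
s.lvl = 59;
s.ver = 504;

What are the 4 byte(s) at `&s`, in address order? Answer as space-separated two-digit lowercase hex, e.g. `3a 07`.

flags (4b) val=6 bits=0x6 at bit 28: 0x60000000
type (11b) val=-133 bits=0x77b at bit 17: 0x6ef60000
lvl (8b) val=59 bits=0x3b at bit 9: 0x6ef67600
ver (9b) val=504 bits=0x1f8 at bit 0: 0x6ef677f8
word = 0x6ef677f8 → big-endian bytes:
  [0]=0x6e  [1]=0xf6  [2]=0x77  [3]=0xf8

6e f6 77 f8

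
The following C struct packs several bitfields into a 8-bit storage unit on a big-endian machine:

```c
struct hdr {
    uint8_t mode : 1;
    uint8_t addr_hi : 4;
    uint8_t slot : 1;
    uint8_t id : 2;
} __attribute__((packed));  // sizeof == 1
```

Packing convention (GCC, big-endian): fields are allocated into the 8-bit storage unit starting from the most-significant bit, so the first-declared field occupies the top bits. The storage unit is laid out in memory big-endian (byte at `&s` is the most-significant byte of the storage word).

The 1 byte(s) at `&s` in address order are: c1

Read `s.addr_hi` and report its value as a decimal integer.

8

[0]=0xc1 (big-endian) → word 0xc1
mode:1 @ bit 7 → (0xc1>>7)&0x1 = 0x1
addr_hi:4 @ bit 3 → (0xc1>>3)&0xf = 0x8  ←
slot:1 @ bit 2 → (0xc1>>2)&0x1 = 0x0
id:2 @ bit 0 → (0xc1>>0)&0x3 = 0x1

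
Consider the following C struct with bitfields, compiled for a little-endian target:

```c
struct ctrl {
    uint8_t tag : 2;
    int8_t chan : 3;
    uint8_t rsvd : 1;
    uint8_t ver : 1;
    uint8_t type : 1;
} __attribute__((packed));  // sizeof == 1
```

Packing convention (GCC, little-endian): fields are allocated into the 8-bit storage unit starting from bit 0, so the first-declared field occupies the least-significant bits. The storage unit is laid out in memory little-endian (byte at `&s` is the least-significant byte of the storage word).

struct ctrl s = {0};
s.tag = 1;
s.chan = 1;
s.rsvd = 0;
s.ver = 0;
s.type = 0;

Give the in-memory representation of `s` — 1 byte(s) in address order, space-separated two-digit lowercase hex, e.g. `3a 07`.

05

[0+:2] tag=1 & 0x3 = 0x1; word=0x01
[2+:3] chan=1 & 0x7 = 0x1; word=0x05
[5+:1] rsvd=0 & 0x1 = 0x0; word=0x05
[6+:1] ver=0 & 0x1 = 0x0; word=0x05
[7+:1] type=0 & 0x1 = 0x0; word=0x05
word = 0x05 → little-endian bytes:
  [0]=0x05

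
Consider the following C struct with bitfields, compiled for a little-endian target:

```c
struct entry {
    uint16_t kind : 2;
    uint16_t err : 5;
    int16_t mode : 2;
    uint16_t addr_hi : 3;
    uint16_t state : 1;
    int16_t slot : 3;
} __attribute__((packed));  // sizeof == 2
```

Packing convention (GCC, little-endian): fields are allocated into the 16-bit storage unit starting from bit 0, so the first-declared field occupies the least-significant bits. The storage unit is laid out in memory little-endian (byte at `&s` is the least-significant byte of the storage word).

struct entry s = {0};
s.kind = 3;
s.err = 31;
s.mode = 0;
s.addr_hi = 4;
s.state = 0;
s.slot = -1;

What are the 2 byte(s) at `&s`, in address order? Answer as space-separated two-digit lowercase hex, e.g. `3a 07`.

7f e8

[0+:2] kind=3 & 0x3 = 0x3; word=0x0003
[2+:5] err=31 & 0x1f = 0x1f; word=0x007f
[7+:2] mode=0 & 0x3 = 0x0; word=0x007f
[9+:3] addr_hi=4 & 0x7 = 0x4; word=0x087f
[12+:1] state=0 & 0x1 = 0x0; word=0x087f
[13+:3] slot=-1 & 0x7 = 0x7; word=0xe87f
word = 0xe87f → little-endian bytes:
  [0]=0x7f  [1]=0xe8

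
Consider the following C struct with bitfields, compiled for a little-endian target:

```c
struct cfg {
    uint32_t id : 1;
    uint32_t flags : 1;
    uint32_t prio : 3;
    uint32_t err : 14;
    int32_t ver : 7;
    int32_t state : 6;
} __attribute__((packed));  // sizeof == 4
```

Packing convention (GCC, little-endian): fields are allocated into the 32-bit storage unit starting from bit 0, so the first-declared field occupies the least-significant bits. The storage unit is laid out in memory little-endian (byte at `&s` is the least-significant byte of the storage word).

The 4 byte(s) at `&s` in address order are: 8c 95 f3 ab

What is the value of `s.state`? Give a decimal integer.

-22

[0]=0x8c [1]=0x95 [2]=0xf3 [3]=0xab (little-endian) → word 0xabf3958c
id:1 @ bit 0 → (0xabf3958c>>0)&0x1 = 0x0
flags:1 @ bit 1 → (0xabf3958c>>1)&0x1 = 0x0
prio:3 @ bit 2 → (0xabf3958c>>2)&0x7 = 0x3
err:14 @ bit 5 → (0xabf3958c>>5)&0x3fff = 0x1cac
ver:7 @ bit 19 → (0xabf3958c>>19)&0x7f = 0x7e
state:6 @ bit 26 → (0xabf3958c>>26)&0x3f = 0x2a  ←
state signed 6b, MSB=1: 42 - 64 = -22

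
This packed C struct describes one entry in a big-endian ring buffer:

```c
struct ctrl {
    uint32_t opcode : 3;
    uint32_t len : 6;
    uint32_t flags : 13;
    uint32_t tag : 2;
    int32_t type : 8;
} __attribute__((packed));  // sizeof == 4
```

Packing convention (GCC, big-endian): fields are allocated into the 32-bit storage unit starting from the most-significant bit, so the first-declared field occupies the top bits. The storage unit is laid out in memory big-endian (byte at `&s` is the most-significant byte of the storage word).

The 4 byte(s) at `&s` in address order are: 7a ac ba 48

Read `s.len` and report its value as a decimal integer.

53

[0]=0x7a [1]=0xac [2]=0xba [3]=0x48 (big-endian) → word 0x7aacba48
opcode [29+:3] = (word>>29) & 0x7 = 3
len [23+:6] = (word>>23) & 0x3f = 53  ←
flags [10+:13] = (word>>10) & 0x1fff = 2862
tag [8+:2] = (word>>8) & 0x3 = 2
type [0+:8] = (word>>0) & 0xff = 72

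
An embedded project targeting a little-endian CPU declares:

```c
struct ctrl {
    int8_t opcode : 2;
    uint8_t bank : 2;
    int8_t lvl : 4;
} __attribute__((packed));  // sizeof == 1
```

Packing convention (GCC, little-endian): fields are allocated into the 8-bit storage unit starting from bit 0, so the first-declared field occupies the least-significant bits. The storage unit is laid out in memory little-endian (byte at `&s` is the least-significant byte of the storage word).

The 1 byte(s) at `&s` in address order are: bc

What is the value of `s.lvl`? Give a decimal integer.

[0]=0xbc (little-endian) → word 0xbc
opcode:2 @ bit 0 → (0xbc>>0)&0x3 = 0x0
bank:2 @ bit 2 → (0xbc>>2)&0x3 = 0x3
lvl:4 @ bit 4 → (0xbc>>4)&0xf = 0xb  ←
lvl signed 4b, MSB=1: 11 - 16 = -5

-5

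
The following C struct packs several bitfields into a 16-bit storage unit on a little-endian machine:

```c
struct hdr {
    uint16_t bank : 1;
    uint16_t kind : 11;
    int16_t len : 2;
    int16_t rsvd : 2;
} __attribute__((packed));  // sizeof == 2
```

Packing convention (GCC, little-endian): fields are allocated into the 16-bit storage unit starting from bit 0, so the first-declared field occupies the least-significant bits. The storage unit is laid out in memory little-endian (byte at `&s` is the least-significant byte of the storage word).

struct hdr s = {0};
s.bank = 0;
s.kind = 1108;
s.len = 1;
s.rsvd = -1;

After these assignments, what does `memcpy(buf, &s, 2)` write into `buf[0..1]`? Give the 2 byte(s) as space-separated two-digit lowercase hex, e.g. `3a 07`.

bank:1 = 0 → 0x0 << 0 → word 0x0000
kind:11 = 1108 → 0x454 << 1 → word 0x08a8
len:2 = 1 → 0x1 << 12 → word 0x18a8
rsvd:2 = -1 → 0x3 << 14 → word 0xd8a8
word = 0xd8a8 → little-endian bytes:
  [0]=0xa8  [1]=0xd8

a8 d8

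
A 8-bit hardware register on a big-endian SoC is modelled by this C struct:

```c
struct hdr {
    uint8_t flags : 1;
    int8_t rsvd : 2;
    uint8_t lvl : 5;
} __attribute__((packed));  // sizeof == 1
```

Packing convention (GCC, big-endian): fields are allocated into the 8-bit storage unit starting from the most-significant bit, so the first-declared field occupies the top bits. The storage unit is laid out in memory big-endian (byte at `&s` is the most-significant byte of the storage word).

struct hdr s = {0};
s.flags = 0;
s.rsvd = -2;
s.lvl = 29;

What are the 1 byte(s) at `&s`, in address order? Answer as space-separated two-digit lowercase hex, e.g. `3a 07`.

5d

[7+:1] flags=0 & 0x1 = 0x0; word=0x00
[5+:2] rsvd=-2 & 0x3 = 0x2; word=0x40
[0+:5] lvl=29 & 0x1f = 0x1d; word=0x5d
word = 0x5d → big-endian bytes:
  [0]=0x5d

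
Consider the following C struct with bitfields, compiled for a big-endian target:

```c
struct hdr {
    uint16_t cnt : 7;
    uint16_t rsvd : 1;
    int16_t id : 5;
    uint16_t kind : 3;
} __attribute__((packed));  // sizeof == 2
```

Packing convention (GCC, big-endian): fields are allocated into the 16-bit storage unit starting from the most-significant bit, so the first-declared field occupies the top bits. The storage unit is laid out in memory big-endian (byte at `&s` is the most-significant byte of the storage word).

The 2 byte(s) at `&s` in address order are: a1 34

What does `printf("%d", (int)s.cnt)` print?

80

[0]=0xa1 [1]=0x34 (big-endian) → word 0xa134
cnt [9+:7] = (word>>9) & 0x7f = 80  ←
rsvd [8+:1] = (word>>8) & 0x1 = 1
id [3+:5] = (word>>3) & 0x1f = 6
kind [0+:3] = (word>>0) & 0x7 = 4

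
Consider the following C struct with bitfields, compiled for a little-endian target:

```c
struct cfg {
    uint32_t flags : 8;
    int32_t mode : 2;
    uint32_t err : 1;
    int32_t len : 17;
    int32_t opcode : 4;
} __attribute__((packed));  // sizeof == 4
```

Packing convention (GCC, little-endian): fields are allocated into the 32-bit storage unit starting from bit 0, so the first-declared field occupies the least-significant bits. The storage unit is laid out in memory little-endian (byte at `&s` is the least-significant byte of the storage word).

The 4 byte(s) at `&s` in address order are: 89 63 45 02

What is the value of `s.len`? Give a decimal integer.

[0]=0x89 [1]=0x63 [2]=0x45 [3]=0x02 (little-endian) → word 0x02456389
flags:8 @ bit 0 → (0x02456389>>0)&0xff = 0x89
mode:2 @ bit 8 → (0x02456389>>8)&0x3 = 0x3
err:1 @ bit 10 → (0x02456389>>10)&0x1 = 0x0
len:17 @ bit 11 → (0x02456389>>11)&0x1ffff = 0x48ac  ←
opcode:4 @ bit 28 → (0x02456389>>28)&0xf = 0x0
len signed 17b, MSB=0: value = 18604

18604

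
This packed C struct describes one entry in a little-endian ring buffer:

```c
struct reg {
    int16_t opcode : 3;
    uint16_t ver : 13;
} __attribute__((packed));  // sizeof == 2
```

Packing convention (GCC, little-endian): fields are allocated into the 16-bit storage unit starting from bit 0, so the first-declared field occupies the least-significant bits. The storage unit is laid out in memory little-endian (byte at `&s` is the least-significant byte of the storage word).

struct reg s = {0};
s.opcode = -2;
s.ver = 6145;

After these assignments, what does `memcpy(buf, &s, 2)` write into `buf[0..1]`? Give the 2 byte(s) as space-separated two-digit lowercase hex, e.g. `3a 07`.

opcode:3 = -2 → 0x6 << 0 → word 0x0006
ver:13 = 6145 → 0x1801 << 3 → word 0xc00e
word = 0xc00e → little-endian bytes:
  [0]=0x0e  [1]=0xc0

0e c0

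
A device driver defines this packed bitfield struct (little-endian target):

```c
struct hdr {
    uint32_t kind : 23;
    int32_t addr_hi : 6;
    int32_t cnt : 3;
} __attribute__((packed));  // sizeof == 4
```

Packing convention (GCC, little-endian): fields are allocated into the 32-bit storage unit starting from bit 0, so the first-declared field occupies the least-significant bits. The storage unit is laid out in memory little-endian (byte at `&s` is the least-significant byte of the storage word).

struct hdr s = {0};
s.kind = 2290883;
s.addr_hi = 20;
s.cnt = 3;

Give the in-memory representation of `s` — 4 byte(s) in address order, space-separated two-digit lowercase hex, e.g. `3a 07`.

c3 f4 22 6a

kind (23b) val=2290883 bits=0x22f4c3 at bit 0: 0x0022f4c3
addr_hi (6b) val=20 bits=0x14 at bit 23: 0x0a22f4c3
cnt (3b) val=3 bits=0x3 at bit 29: 0x6a22f4c3
word = 0x6a22f4c3 → little-endian bytes:
  [0]=0xc3  [1]=0xf4  [2]=0x22  [3]=0x6a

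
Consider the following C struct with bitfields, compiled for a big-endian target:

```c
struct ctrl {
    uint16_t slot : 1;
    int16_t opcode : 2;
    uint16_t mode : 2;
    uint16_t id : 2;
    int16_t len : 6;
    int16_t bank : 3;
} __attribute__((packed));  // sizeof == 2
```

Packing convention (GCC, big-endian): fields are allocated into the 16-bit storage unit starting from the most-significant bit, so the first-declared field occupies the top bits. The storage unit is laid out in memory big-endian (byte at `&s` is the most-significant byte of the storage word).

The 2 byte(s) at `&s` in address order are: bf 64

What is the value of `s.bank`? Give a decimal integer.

[0]=0xbf [1]=0x64 (big-endian) → word 0xbf64
slot:1 @ bit 15 → (0xbf64>>15)&0x1 = 0x1
opcode:2 @ bit 13 → (0xbf64>>13)&0x3 = 0x1
mode:2 @ bit 11 → (0xbf64>>11)&0x3 = 0x3
id:2 @ bit 9 → (0xbf64>>9)&0x3 = 0x3
len:6 @ bit 3 → (0xbf64>>3)&0x3f = 0x2c
bank:3 @ bit 0 → (0xbf64>>0)&0x7 = 0x4  ←
bank signed 3b, MSB=1: 4 - 8 = -4

-4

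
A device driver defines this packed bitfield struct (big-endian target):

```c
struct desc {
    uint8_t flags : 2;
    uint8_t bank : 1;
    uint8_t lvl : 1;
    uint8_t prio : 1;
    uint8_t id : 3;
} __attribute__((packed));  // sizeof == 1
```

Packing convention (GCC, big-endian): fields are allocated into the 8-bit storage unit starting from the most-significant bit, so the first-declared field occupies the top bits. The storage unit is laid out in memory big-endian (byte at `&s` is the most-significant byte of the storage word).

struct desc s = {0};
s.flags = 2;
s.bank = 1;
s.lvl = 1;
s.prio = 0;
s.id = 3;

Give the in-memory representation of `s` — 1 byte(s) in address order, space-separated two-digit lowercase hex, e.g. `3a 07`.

flags:2 = 2 → 0x2 << 6 → word 0x80
bank:1 = 1 → 0x1 << 5 → word 0xa0
lvl:1 = 1 → 0x1 << 4 → word 0xb0
prio:1 = 0 → 0x0 << 3 → word 0xb0
id:3 = 3 → 0x3 << 0 → word 0xb3
word = 0xb3 → big-endian bytes:
  [0]=0xb3

b3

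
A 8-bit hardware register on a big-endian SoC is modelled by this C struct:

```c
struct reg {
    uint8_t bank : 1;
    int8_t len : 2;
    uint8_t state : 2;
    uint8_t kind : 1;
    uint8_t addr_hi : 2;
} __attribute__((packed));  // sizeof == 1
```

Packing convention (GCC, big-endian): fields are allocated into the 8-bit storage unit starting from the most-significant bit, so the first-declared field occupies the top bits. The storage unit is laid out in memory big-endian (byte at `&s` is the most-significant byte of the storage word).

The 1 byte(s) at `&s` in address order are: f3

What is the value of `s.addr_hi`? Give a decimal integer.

[0]=0xf3 (big-endian) → word 0xf3
bank [7+:1] = (word>>7) & 0x1 = 1
len [5+:2] = (word>>5) & 0x3 = 3
state [3+:2] = (word>>3) & 0x3 = 2
kind [2+:1] = (word>>2) & 0x1 = 0
addr_hi [0+:2] = (word>>0) & 0x3 = 3  ←

3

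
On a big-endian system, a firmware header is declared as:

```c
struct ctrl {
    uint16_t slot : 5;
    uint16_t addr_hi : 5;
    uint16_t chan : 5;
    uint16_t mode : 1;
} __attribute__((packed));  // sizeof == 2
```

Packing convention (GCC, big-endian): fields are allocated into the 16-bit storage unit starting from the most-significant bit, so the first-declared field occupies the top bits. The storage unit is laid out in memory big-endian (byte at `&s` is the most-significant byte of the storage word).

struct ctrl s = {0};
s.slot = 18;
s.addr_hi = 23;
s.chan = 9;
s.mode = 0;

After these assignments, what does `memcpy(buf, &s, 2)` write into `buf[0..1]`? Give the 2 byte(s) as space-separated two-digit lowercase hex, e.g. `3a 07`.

95 d2

slot:5 = 18 → 0x12 << 11 → word 0x9000
addr_hi:5 = 23 → 0x17 << 6 → word 0x95c0
chan:5 = 9 → 0x9 << 1 → word 0x95d2
mode:1 = 0 → 0x0 << 0 → word 0x95d2
word = 0x95d2 → big-endian bytes:
  [0]=0x95  [1]=0xd2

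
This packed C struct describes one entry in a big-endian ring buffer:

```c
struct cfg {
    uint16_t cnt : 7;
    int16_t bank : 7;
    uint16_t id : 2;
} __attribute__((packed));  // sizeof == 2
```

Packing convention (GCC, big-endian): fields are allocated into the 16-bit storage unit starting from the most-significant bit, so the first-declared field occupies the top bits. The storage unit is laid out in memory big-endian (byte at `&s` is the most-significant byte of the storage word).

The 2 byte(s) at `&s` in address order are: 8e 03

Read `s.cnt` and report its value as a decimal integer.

[0]=0x8e [1]=0x03 (big-endian) → word 0x8e03
cnt [9+:7] = (word>>9) & 0x7f = 71  ←
bank [2+:7] = (word>>2) & 0x7f = 0
id [0+:2] = (word>>0) & 0x3 = 3

71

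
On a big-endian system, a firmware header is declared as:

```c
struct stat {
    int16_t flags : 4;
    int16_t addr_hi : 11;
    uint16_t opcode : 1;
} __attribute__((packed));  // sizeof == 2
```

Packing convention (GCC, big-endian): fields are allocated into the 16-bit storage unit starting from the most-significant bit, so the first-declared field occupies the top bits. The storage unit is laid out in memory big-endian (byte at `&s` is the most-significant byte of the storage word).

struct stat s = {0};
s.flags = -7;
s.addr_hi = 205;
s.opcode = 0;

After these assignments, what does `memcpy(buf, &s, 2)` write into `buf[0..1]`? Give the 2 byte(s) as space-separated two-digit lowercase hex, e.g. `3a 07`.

91 9a

flags (4b) val=-7 bits=0x9 at bit 12: 0x9000
addr_hi (11b) val=205 bits=0xcd at bit 1: 0x919a
opcode (1b) val=0 bits=0x0 at bit 0: 0x919a
word = 0x919a → big-endian bytes:
  [0]=0x91  [1]=0x9a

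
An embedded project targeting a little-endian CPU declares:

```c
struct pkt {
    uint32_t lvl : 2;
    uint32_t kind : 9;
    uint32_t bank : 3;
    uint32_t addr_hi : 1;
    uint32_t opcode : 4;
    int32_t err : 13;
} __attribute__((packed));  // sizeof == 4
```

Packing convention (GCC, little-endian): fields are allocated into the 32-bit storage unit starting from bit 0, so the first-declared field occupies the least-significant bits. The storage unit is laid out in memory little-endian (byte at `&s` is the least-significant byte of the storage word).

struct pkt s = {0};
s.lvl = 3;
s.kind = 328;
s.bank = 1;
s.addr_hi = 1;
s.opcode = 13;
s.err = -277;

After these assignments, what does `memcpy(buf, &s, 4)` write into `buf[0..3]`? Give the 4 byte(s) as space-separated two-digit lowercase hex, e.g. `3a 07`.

lvl (2b) val=3 bits=0x3 at bit 0: 0x00000003
kind (9b) val=328 bits=0x148 at bit 2: 0x00000523
bank (3b) val=1 bits=0x1 at bit 11: 0x00000d23
addr_hi (1b) val=1 bits=0x1 at bit 14: 0x00004d23
opcode (4b) val=13 bits=0xd at bit 15: 0x0006cd23
err (13b) val=-277 bits=0x1eeb at bit 19: 0xf75ecd23
word = 0xf75ecd23 → little-endian bytes:
  [0]=0x23  [1]=0xcd  [2]=0x5e  [3]=0xf7

23 cd 5e f7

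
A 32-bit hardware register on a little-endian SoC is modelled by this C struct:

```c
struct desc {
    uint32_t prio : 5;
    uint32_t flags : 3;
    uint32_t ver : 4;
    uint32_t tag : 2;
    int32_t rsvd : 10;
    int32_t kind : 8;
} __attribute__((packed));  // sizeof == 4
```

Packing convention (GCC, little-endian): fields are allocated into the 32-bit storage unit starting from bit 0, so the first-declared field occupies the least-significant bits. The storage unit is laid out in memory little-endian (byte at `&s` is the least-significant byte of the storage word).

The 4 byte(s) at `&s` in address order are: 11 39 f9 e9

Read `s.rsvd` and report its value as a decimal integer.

-28

[0]=0x11 [1]=0x39 [2]=0xf9 [3]=0xe9 (little-endian) → word 0xe9f93911
prio:5 @ bit 0 → (0xe9f93911>>0)&0x1f = 0x11
flags:3 @ bit 5 → (0xe9f93911>>5)&0x7 = 0x0
ver:4 @ bit 8 → (0xe9f93911>>8)&0xf = 0x9
tag:2 @ bit 12 → (0xe9f93911>>12)&0x3 = 0x3
rsvd:10 @ bit 14 → (0xe9f93911>>14)&0x3ff = 0x3e4  ←
kind:8 @ bit 24 → (0xe9f93911>>24)&0xff = 0xe9
rsvd signed 10b, MSB=1: 996 - 1024 = -28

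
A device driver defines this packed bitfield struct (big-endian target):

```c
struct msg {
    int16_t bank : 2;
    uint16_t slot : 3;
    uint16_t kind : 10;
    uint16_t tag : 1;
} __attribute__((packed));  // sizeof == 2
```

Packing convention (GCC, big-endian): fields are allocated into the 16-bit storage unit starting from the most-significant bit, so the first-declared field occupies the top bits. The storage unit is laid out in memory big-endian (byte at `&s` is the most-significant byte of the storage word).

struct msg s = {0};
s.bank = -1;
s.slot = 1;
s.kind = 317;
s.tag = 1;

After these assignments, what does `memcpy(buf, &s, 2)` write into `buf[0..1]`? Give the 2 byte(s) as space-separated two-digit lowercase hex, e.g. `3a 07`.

ca 7b

[14+:2] bank=-1 & 0x3 = 0x3; word=0xc000
[11+:3] slot=1 & 0x7 = 0x1; word=0xc800
[1+:10] kind=317 & 0x3ff = 0x13d; word=0xca7a
[0+:1] tag=1 & 0x1 = 0x1; word=0xca7b
word = 0xca7b → big-endian bytes:
  [0]=0xca  [1]=0x7b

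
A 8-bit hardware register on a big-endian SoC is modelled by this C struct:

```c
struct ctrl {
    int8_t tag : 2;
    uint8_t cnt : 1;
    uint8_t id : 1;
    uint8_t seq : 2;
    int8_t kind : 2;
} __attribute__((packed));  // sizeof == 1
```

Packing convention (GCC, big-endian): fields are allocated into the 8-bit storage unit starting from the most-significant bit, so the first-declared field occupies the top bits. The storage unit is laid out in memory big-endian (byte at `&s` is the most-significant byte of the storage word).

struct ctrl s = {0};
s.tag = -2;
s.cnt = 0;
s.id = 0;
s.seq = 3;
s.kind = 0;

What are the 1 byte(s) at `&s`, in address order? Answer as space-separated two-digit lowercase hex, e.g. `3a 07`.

tag (2b) val=-2 bits=0x2 at bit 6: 0x80
cnt (1b) val=0 bits=0x0 at bit 5: 0x80
id (1b) val=0 bits=0x0 at bit 4: 0x80
seq (2b) val=3 bits=0x3 at bit 2: 0x8c
kind (2b) val=0 bits=0x0 at bit 0: 0x8c
word = 0x8c → big-endian bytes:
  [0]=0x8c

8c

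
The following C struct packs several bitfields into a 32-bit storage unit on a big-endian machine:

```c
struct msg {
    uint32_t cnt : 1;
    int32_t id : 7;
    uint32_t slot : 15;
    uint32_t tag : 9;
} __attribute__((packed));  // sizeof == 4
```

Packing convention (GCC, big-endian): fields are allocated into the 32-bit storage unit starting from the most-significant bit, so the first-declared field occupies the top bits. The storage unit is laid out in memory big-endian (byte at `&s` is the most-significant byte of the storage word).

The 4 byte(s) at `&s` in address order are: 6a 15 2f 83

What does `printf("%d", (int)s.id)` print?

[0]=0x6a [1]=0x15 [2]=0x2f [3]=0x83 (big-endian) → word 0x6a152f83
cnt [31+:1] = (word>>31) & 0x1 = 0
id [24+:7] = (word>>24) & 0x7f = 106  ←
slot [9+:15] = (word>>9) & 0x7fff = 2711
tag [0+:9] = (word>>0) & 0x1ff = 387
id signed 7b, MSB=1: 106 - 128 = -22

-22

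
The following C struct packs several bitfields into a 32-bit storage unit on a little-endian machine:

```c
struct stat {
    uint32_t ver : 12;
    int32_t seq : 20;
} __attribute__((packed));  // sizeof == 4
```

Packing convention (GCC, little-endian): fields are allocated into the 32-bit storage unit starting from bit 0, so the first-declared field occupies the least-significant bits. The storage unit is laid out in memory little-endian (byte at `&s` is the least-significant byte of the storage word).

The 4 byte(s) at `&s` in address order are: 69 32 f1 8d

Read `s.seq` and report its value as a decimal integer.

-467181

[0]=0x69 [1]=0x32 [2]=0xf1 [3]=0x8d (little-endian) → word 0x8df13269
ver:12 @ bit 0 → (0x8df13269>>0)&0xfff = 0x269
seq:20 @ bit 12 → (0x8df13269>>12)&0xfffff = 0x8df13  ←
seq signed 20b, MSB=1: 581395 - 1048576 = -467181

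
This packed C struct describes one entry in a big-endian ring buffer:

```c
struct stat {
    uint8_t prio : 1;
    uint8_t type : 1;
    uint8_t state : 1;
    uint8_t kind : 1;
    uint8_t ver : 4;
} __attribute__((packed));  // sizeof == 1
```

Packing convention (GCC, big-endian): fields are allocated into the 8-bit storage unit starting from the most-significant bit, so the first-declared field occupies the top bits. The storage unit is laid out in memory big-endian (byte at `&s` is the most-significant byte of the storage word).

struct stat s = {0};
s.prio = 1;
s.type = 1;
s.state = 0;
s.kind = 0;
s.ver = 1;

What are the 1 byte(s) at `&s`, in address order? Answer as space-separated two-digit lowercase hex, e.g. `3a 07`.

c1

[7+:1] prio=1 & 0x1 = 0x1; word=0x80
[6+:1] type=1 & 0x1 = 0x1; word=0xc0
[5+:1] state=0 & 0x1 = 0x0; word=0xc0
[4+:1] kind=0 & 0x1 = 0x0; word=0xc0
[0+:4] ver=1 & 0xf = 0x1; word=0xc1
word = 0xc1 → big-endian bytes:
  [0]=0xc1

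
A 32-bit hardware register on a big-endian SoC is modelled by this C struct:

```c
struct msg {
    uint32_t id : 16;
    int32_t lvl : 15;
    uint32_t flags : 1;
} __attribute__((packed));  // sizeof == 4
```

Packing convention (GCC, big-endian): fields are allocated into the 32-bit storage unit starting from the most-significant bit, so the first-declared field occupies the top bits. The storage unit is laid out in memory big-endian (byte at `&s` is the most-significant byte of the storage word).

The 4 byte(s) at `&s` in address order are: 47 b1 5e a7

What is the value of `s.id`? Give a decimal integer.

18353

[0]=0x47 [1]=0xb1 [2]=0x5e [3]=0xa7 (big-endian) → word 0x47b15ea7
id:16 @ bit 16 → (0x47b15ea7>>16)&0xffff = 0x47b1  ←
lvl:15 @ bit 1 → (0x47b15ea7>>1)&0x7fff = 0x2f53
flags:1 @ bit 0 → (0x47b15ea7>>0)&0x1 = 0x1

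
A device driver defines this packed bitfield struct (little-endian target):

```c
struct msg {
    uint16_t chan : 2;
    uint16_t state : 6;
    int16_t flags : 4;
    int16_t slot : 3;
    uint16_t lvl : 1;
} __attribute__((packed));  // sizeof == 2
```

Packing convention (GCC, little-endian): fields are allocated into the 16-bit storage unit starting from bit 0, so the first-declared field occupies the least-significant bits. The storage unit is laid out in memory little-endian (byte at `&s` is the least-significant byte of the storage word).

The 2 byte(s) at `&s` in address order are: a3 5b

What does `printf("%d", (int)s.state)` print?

40

[0]=0xa3 [1]=0x5b (little-endian) → word 0x5ba3
chan:2 @ bit 0 → (0x5ba3>>0)&0x3 = 0x3
state:6 @ bit 2 → (0x5ba3>>2)&0x3f = 0x28  ←
flags:4 @ bit 8 → (0x5ba3>>8)&0xf = 0xb
slot:3 @ bit 12 → (0x5ba3>>12)&0x7 = 0x5
lvl:1 @ bit 15 → (0x5ba3>>15)&0x1 = 0x0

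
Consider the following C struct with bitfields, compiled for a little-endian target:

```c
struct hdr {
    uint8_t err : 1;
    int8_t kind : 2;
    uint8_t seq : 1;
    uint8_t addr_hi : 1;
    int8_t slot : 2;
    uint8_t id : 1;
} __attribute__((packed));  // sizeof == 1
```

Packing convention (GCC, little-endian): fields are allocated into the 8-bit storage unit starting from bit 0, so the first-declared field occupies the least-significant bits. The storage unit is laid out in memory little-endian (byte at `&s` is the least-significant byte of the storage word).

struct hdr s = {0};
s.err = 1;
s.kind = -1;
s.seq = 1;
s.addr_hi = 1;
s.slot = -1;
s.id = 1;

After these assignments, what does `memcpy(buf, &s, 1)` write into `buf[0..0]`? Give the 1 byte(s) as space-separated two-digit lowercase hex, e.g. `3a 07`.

ff

[0+:1] err=1 & 0x1 = 0x1; word=0x01
[1+:2] kind=-1 & 0x3 = 0x3; word=0x07
[3+:1] seq=1 & 0x1 = 0x1; word=0x0f
[4+:1] addr_hi=1 & 0x1 = 0x1; word=0x1f
[5+:2] slot=-1 & 0x3 = 0x3; word=0x7f
[7+:1] id=1 & 0x1 = 0x1; word=0xff
word = 0xff → little-endian bytes:
  [0]=0xff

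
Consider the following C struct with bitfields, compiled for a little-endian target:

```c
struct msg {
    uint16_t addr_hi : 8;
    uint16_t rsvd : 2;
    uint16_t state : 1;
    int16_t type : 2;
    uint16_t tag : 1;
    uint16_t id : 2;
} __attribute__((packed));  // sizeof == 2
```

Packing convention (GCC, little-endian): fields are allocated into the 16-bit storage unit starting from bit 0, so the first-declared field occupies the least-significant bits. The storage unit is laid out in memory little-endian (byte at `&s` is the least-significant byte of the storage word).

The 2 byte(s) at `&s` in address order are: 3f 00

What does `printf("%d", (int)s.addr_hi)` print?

63

[0]=0x3f [1]=0x00 (little-endian) → word 0x003f
addr_hi [0+:8] = (word>>0) & 0xff = 63  ←
rsvd [8+:2] = (word>>8) & 0x3 = 0
state [10+:1] = (word>>10) & 0x1 = 0
type [11+:2] = (word>>11) & 0x3 = 0
tag [13+:1] = (word>>13) & 0x1 = 0
id [14+:2] = (word>>14) & 0x3 = 0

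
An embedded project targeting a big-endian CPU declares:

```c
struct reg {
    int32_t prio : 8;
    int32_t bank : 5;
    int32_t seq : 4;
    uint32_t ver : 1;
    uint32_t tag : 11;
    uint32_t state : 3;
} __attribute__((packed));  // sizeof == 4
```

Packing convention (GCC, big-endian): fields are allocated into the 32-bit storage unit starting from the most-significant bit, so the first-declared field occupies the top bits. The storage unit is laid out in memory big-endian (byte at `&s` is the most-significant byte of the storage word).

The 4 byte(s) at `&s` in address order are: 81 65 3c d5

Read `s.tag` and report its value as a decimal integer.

[0]=0x81 [1]=0x65 [2]=0x3c [3]=0xd5 (big-endian) → word 0x81653cd5
prio [24+:8] = (word>>24) & 0xff = 129
bank [19+:5] = (word>>19) & 0x1f = 12
seq [15+:4] = (word>>15) & 0xf = 10
ver [14+:1] = (word>>14) & 0x1 = 0
tag [3+:11] = (word>>3) & 0x7ff = 1946  ←
state [0+:3] = (word>>0) & 0x7 = 5

1946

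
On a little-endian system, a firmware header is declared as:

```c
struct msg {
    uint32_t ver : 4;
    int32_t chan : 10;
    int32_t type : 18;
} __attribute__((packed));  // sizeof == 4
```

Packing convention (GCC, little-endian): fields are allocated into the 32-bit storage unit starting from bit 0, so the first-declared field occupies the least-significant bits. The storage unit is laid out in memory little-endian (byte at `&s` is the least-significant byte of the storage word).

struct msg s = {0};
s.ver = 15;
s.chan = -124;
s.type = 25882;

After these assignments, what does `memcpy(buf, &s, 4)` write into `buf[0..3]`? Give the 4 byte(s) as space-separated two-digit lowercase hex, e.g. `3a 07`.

4f b8 46 19

ver (4b) val=15 bits=0xf at bit 0: 0x0000000f
chan (10b) val=-124 bits=0x384 at bit 4: 0x0000384f
type (18b) val=25882 bits=0x651a at bit 14: 0x1946b84f
word = 0x1946b84f → little-endian bytes:
  [0]=0x4f  [1]=0xb8  [2]=0x46  [3]=0x19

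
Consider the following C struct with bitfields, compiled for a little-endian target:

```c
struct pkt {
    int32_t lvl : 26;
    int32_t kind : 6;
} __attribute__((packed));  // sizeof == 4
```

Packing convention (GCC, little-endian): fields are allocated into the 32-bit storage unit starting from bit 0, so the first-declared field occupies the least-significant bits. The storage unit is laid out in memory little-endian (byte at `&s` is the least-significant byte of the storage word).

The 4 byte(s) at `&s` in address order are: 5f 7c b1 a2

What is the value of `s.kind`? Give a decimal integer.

[0]=0x5f [1]=0x7c [2]=0xb1 [3]=0xa2 (little-endian) → word 0xa2b17c5f
lvl:26 @ bit 0 → (0xa2b17c5f>>0)&0x3ffffff = 0x2b17c5f
kind:6 @ bit 26 → (0xa2b17c5f>>26)&0x3f = 0x28  ←
kind signed 6b, MSB=1: 40 - 64 = -24

-24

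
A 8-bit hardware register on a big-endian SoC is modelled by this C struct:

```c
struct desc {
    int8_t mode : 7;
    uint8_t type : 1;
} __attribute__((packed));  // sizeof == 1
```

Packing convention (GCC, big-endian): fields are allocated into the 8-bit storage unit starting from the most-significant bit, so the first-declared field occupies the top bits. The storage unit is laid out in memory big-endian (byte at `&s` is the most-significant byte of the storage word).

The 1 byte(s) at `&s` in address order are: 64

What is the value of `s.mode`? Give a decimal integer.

[0]=0x64 (big-endian) → word 0x64
mode:7 @ bit 1 → (0x64>>1)&0x7f = 0x32  ←
type:1 @ bit 0 → (0x64>>0)&0x1 = 0x0
mode signed 7b, MSB=0: value = 50

50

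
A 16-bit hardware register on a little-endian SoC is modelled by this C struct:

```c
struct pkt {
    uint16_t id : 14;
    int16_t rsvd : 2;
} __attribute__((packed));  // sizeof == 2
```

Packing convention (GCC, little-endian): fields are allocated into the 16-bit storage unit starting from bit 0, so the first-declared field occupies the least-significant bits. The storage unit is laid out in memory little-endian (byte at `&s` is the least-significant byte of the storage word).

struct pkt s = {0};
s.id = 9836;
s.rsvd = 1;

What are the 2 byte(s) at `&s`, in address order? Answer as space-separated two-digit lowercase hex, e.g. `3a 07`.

id (14b) val=9836 bits=0x266c at bit 0: 0x266c
rsvd (2b) val=1 bits=0x1 at bit 14: 0x666c
word = 0x666c → little-endian bytes:
  [0]=0x6c  [1]=0x66

6c 66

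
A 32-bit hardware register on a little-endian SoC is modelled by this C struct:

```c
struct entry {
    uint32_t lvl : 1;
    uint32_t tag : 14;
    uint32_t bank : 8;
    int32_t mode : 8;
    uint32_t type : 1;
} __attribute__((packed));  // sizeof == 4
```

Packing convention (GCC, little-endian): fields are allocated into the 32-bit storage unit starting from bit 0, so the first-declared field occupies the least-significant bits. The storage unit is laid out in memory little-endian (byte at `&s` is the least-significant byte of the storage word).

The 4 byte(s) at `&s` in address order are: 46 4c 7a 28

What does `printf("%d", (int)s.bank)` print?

[0]=0x46 [1]=0x4c [2]=0x7a [3]=0x28 (little-endian) → word 0x287a4c46
lvl:1 @ bit 0 → (0x287a4c46>>0)&0x1 = 0x0
tag:14 @ bit 1 → (0x287a4c46>>1)&0x3fff = 0x2623
bank:8 @ bit 15 → (0x287a4c46>>15)&0xff = 0xf4  ←
mode:8 @ bit 23 → (0x287a4c46>>23)&0xff = 0x50
type:1 @ bit 31 → (0x287a4c46>>31)&0x1 = 0x0

244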